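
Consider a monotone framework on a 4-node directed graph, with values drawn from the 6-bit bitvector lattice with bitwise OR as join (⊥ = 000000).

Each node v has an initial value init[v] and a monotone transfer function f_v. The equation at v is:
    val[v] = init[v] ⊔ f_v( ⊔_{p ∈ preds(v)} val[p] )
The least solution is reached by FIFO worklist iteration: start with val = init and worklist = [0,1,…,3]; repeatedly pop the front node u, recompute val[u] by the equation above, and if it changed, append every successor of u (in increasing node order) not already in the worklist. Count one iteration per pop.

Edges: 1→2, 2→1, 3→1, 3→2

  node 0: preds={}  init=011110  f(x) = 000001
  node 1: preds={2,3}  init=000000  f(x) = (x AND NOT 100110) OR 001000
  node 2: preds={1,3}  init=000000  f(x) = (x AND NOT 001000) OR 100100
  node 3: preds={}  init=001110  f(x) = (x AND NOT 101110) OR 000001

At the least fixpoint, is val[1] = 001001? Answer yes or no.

yes

Iteration log — 7 steps:
  step 1. node 0  ⊔preds=000000  new=011111  old=011110  +wl: 
  step 2. node 1  ⊔preds=001110  new=001000  old=000000  +wl: 
  step 3. node 2  ⊔preds=001110  new=100110  old=000000  +wl: 1
  step 4. node 3  ⊔preds=000000  new=001111  old=001110  +wl: 2
  step 5. node 1  ⊔preds=101111  new=001001  old=001000  +wl: 
  step 6. node 2  ⊔preds=001111  new=100111  old=100110  +wl: 1
  step 7. node 1  ⊔preds=101111  new=001001  stable

Least fixpoint reached:
  node 0: 011111
  node 1: 001001
  node 2: 100111
  node 3: 001111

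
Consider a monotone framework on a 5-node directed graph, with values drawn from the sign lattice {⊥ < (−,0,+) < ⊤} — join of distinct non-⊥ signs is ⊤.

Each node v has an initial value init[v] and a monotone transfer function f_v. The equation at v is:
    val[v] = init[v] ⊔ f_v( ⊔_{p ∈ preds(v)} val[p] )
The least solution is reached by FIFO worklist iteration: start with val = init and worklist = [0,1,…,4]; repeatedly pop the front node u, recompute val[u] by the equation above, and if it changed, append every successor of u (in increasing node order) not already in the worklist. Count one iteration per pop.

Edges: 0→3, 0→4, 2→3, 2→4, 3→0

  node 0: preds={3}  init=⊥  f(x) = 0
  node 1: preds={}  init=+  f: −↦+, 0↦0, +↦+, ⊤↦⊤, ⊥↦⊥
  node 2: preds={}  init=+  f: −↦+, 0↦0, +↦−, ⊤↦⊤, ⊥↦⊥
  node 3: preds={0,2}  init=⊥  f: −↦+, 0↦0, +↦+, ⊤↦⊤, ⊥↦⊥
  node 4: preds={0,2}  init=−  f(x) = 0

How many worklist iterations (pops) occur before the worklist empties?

Trace (6 dequeues):
  [1] u=0 | in ⊥ | out 0 | prev ⊥ | push {}
  [2] u=1 | in ⊥ | out + | ==
  [3] u=2 | in ⊥ | out + | ==
  [4] u=3 | in ⊤ | out ⊤ | prev ⊥ | push {0}
  [5] u=4 | in ⊤ | out ⊤ | prev − | push {}
  [6] u=0 | in ⊤ | out 0 | ==

Converged values:
  [0] 0
  [1] +
  [2] +
  [3] ⊤
  [4] ⊤

6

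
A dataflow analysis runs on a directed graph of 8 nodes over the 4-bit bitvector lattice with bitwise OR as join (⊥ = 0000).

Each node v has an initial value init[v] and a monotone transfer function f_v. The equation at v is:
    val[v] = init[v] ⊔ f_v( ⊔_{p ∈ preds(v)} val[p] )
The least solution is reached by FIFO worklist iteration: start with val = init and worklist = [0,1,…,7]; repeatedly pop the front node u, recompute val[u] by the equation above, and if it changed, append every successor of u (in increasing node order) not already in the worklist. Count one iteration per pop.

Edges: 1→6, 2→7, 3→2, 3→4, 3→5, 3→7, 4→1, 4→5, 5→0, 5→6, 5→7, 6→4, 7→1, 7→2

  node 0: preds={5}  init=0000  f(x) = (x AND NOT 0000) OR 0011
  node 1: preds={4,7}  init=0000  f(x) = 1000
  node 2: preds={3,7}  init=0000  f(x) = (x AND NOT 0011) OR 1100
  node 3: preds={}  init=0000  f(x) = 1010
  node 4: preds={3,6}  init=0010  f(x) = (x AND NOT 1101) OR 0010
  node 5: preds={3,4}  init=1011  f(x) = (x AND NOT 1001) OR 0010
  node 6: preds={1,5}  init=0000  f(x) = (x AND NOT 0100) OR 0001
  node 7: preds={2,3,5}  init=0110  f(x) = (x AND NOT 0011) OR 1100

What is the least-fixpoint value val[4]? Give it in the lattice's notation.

0010

Trace (11 dequeues):
  [1] u=0 | in 1011 | out 1011 | prev 0000 | push {}
  [2] u=1 | in 0110 | out 1000 | prev 0000 | push {}
  [3] u=2 | in 0110 | out 1100 | prev 0000 | push {}
  [4] u=3 | in 0000 | out 1010 | prev 0000 | push {2}
  [5] u=4 | in 1010 | out 0010 | ==
  [6] u=5 | in 1010 | out 1011 | ==
  [7] u=6 | in 1011 | out 1011 | prev 0000 | push {4}
  [8] u=7 | in 1111 | out 1110 | prev 0110 | push {1}
  [9] u=2 | in 1110 | out 1100 | ==
  [10] u=4 | in 1011 | out 0010 | ==
  [11] u=1 | in 1110 | out 1000 | ==

Converged values:
  [0] 1011
  [1] 1000
  [2] 1100
  [3] 1010
  [4] 0010
  [5] 1011
  [6] 1011
  [7] 1110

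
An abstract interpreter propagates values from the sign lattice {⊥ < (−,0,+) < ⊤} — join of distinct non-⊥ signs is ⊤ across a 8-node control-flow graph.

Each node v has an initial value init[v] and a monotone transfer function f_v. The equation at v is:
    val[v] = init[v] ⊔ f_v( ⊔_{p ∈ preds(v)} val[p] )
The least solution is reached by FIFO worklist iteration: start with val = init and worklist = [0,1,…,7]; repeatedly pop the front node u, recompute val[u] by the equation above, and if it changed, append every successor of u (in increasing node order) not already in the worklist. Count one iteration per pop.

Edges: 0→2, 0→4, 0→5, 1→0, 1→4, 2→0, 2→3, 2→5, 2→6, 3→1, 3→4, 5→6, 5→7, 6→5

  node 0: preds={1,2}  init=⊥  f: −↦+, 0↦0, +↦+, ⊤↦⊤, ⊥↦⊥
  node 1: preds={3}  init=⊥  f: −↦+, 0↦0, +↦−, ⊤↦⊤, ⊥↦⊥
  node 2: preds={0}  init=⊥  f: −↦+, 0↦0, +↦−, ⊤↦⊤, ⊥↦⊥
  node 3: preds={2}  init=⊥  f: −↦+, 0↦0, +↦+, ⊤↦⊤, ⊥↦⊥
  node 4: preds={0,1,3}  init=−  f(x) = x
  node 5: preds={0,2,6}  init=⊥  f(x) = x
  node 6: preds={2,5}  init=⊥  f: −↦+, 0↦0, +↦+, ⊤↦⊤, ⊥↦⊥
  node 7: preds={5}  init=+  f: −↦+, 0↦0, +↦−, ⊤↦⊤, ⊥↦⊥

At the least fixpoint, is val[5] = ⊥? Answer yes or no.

yes

Trace (8 dequeues):
  [1] u=0 | in ⊥ | out ⊥ | ==
  [2] u=1 | in ⊥ | out ⊥ | ==
  [3] u=2 | in ⊥ | out ⊥ | ==
  [4] u=3 | in ⊥ | out ⊥ | ==
  [5] u=4 | in ⊥ | out − | ==
  [6] u=5 | in ⊥ | out ⊥ | ==
  [7] u=6 | in ⊥ | out ⊥ | ==
  [8] u=7 | in ⊥ | out + | ==

Converged values:
  [0] ⊥
  [1] ⊥
  [2] ⊥
  [3] ⊥
  [4] −
  [5] ⊥
  [6] ⊥
  [7] +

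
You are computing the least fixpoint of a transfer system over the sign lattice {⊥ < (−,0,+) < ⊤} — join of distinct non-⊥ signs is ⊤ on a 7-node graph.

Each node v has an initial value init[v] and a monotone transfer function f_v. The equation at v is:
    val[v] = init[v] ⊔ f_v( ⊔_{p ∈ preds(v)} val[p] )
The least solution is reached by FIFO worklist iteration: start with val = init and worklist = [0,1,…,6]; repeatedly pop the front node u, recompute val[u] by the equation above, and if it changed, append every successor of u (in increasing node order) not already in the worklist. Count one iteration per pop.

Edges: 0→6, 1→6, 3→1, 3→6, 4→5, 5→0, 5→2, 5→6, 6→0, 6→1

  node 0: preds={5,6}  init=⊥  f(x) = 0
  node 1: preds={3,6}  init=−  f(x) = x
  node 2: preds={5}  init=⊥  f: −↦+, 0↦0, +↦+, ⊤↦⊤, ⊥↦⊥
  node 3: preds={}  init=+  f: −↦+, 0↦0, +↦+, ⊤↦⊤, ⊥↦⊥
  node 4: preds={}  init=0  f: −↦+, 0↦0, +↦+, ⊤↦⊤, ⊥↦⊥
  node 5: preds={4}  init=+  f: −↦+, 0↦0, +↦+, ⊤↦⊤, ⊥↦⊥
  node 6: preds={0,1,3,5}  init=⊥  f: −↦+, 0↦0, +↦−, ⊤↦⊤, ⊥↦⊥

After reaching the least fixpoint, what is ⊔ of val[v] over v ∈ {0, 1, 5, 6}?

Iteration log — 10 steps:
  step 1. node 0  ⊔preds=+  new=0  old=⊥  +wl: 
  step 2. node 1  ⊔preds=+  new=⊤  old=−  +wl: 
  step 3. node 2  ⊔preds=+  new=+  old=⊥  +wl: 
  step 4. node 3  ⊔preds=⊥  new=+  stable
  step 5. node 4  ⊔preds=⊥  new=0  stable
  step 6. node 5  ⊔preds=0  new=⊤  old=+  +wl: 0,2
  step 7. node 6  ⊔preds=⊤  new=⊤  old=⊥  +wl: 1
  step 8. node 0  ⊔preds=⊤  new=0  stable
  step 9. node 2  ⊔preds=⊤  new=⊤  old=+  +wl: 
  step 10. node 1  ⊔preds=⊤  new=⊤  stable

Least fixpoint reached:
  node 0: 0
  node 1: ⊤
  node 2: ⊤
  node 3: +
  node 4: 0
  node 5: ⊤
  node 6: ⊤

⊤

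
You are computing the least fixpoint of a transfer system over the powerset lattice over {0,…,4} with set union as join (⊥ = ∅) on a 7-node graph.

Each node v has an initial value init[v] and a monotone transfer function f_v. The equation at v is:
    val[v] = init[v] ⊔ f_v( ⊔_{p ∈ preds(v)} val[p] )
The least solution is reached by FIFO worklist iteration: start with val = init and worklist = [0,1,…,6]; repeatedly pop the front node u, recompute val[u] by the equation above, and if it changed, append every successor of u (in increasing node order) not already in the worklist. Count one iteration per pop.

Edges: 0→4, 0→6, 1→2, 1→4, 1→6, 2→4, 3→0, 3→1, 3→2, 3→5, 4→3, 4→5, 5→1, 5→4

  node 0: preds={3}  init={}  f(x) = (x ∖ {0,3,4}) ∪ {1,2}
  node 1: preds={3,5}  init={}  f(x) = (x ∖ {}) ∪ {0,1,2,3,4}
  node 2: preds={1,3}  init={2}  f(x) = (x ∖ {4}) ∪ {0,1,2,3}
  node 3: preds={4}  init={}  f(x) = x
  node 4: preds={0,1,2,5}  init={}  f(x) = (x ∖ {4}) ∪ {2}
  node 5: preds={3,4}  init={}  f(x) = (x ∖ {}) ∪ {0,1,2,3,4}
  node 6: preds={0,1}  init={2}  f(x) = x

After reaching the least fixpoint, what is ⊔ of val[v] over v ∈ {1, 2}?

Iteration log — 13 steps:
  step 1. node 0  ⊔preds={}  new={1,2}  old={}  +wl: 
  step 2. node 1  ⊔preds={}  new={0,1,2,3,4}  old={}  +wl: 
  step 3. node 2  ⊔preds={0,1,2,3,4}  new={0,1,2,3}  old={2}  +wl: 
  step 4. node 3  ⊔preds={}  new={}  stable
  step 5. node 4  ⊔preds={0,1,2,3,4}  new={0,1,2,3}  old={}  +wl: 3
  step 6. node 5  ⊔preds={0,1,2,3}  new={0,1,2,3,4}  old={}  +wl: 1,4
  step 7. node 6  ⊔preds={0,1,2,3,4}  new={0,1,2,3,4}  old={2}  +wl: 
  step 8. node 3  ⊔preds={0,1,2,3}  new={0,1,2,3}  old={}  +wl: 0,2,5
  step 9. node 1  ⊔preds={0,1,2,3,4}  new={0,1,2,3,4}  stable
  step 10. node 4  ⊔preds={0,1,2,3,4}  new={0,1,2,3}  stable
  step 11. node 0  ⊔preds={0,1,2,3}  new={1,2}  stable
  step 12. node 2  ⊔preds={0,1,2,3,4}  new={0,1,2,3}  stable
  step 13. node 5  ⊔preds={0,1,2,3}  new={0,1,2,3,4}  stable

Least fixpoint reached:
  node 0: {1,2}
  node 1: {0,1,2,3,4}
  node 2: {0,1,2,3}
  node 3: {0,1,2,3}
  node 4: {0,1,2,3}
  node 5: {0,1,2,3,4}
  node 6: {0,1,2,3,4}

{0,1,2,3,4}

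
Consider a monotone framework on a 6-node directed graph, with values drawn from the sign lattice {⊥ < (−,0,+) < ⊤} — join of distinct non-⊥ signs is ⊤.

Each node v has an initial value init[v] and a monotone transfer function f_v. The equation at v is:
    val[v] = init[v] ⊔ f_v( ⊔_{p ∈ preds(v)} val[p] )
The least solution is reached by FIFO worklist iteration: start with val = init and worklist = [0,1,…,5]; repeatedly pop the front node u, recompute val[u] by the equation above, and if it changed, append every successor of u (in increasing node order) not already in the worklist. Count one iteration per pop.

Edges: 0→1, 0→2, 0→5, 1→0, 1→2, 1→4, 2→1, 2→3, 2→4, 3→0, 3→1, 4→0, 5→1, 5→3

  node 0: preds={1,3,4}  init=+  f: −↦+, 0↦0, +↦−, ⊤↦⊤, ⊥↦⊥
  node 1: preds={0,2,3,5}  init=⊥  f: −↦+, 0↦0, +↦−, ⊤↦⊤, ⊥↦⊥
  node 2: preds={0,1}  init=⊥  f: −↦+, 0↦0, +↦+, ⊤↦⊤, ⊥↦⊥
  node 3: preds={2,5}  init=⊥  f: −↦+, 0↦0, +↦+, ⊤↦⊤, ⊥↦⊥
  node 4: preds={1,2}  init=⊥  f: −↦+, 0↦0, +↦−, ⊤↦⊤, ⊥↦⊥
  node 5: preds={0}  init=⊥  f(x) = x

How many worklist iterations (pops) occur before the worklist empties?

15

Worklist (15 pops):
  #1 pop 0: in=⊥ → + (no change)
  #2 pop 1: in=+ → − (was ⊥); enqueue [0]
  #3 pop 2: in=⊤ → ⊤ (was ⊥); enqueue [1]
  #4 pop 3: in=⊤ → ⊤ (was ⊥); enqueue []
  #5 pop 4: in=⊤ → ⊤ (was ⊥); enqueue []
  #6 pop 5: in=+ → + (was ⊥); enqueue [3]
  #7 pop 0: in=⊤ → ⊤ (was +); enqueue [2,5]
  #8 pop 1: in=⊤ → ⊤ (was −); enqueue [0,4]
  #9 pop 3: in=⊤ → ⊤ (no change)
  #10 pop 2: in=⊤ → ⊤ (no change)
  #11 pop 5: in=⊤ → ⊤ (was +); enqueue [1,3]
  #12 pop 0: in=⊤ → ⊤ (no change)
  #13 pop 4: in=⊤ → ⊤ (no change)
  #14 pop 1: in=⊤ → ⊤ (no change)
  #15 pop 3: in=⊤ → ⊤ (no change)

Fixpoint:
  val[0] = ⊤
  val[1] = ⊤
  val[2] = ⊤
  val[3] = ⊤
  val[4] = ⊤
  val[5] = ⊤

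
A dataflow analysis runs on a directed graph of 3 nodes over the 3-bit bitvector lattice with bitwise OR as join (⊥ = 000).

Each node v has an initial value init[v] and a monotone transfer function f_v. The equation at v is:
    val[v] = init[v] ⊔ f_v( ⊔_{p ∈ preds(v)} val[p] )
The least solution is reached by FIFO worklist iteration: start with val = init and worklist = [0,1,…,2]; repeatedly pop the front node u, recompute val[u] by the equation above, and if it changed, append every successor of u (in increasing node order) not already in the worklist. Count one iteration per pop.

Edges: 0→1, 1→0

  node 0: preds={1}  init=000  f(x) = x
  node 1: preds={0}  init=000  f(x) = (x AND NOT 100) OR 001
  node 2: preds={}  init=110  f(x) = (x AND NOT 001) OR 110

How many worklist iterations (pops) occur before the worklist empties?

5

Trace (5 dequeues):
  [1] u=0 | in 000 | out 000 | ==
  [2] u=1 | in 000 | out 001 | prev 000 | push {0}
  [3] u=2 | in 000 | out 110 | ==
  [4] u=0 | in 001 | out 001 | prev 000 | push {1}
  [5] u=1 | in 001 | out 001 | ==

Converged values:
  [0] 001
  [1] 001
  [2] 110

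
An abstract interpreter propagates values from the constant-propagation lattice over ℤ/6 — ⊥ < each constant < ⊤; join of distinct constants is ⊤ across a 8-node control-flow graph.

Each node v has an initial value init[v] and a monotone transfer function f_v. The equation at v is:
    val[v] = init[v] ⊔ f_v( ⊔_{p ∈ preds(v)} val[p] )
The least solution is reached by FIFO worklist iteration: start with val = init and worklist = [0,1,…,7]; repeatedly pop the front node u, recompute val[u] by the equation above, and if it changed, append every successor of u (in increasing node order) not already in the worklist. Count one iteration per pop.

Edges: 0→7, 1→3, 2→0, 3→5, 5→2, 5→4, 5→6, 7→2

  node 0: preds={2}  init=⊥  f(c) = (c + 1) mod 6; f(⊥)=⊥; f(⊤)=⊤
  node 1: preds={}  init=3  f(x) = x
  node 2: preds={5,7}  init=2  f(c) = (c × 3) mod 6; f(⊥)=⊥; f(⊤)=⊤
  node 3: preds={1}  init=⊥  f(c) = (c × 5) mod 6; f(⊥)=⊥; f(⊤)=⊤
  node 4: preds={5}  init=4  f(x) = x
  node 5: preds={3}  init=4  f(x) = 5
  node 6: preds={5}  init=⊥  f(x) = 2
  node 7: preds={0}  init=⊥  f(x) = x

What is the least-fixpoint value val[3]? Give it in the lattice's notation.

Iteration log — 13 steps:
  step 1. node 0  ⊔preds=2  new=3  old=⊥  +wl: 
  step 2. node 1  ⊔preds=⊥  new=3  stable
  step 3. node 2  ⊔preds=4  new=⊤  old=2  +wl: 0
  step 4. node 3  ⊔preds=3  new=3  old=⊥  +wl: 
  step 5. node 4  ⊔preds=4  new=4  stable
  step 6. node 5  ⊔preds=3  new=⊤  old=4  +wl: 2,4
  step 7. node 6  ⊔preds=⊤  new=2  old=⊥  +wl: 
  step 8. node 7  ⊔preds=3  new=3  old=⊥  +wl: 
  step 9. node 0  ⊔preds=⊤  new=⊤  old=3  +wl: 7
  step 10. node 2  ⊔preds=⊤  new=⊤  stable
  step 11. node 4  ⊔preds=⊤  new=⊤  old=4  +wl: 
  step 12. node 7  ⊔preds=⊤  new=⊤  old=3  +wl: 2
  step 13. node 2  ⊔preds=⊤  new=⊤  stable

Least fixpoint reached:
  node 0: ⊤
  node 1: 3
  node 2: ⊤
  node 3: 3
  node 4: ⊤
  node 5: ⊤
  node 6: 2
  node 7: ⊤

3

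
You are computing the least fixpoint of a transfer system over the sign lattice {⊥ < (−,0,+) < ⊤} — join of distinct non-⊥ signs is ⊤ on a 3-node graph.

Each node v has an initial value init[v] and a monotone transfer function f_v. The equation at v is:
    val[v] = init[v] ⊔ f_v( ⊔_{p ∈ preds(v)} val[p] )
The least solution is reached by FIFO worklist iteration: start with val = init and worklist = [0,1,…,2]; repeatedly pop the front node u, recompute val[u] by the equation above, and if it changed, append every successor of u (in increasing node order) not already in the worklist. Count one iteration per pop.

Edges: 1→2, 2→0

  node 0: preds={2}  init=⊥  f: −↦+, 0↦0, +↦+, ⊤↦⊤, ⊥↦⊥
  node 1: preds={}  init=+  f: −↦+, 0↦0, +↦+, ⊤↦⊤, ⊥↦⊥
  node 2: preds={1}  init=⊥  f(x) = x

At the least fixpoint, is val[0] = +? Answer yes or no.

yes

Trace (4 dequeues):
  [1] u=0 | in ⊥ | out ⊥ | ==
  [2] u=1 | in ⊥ | out + | ==
  [3] u=2 | in + | out + | prev ⊥ | push {0}
  [4] u=0 | in + | out + | prev ⊥ | push {}

Converged values:
  [0] +
  [1] +
  [2] +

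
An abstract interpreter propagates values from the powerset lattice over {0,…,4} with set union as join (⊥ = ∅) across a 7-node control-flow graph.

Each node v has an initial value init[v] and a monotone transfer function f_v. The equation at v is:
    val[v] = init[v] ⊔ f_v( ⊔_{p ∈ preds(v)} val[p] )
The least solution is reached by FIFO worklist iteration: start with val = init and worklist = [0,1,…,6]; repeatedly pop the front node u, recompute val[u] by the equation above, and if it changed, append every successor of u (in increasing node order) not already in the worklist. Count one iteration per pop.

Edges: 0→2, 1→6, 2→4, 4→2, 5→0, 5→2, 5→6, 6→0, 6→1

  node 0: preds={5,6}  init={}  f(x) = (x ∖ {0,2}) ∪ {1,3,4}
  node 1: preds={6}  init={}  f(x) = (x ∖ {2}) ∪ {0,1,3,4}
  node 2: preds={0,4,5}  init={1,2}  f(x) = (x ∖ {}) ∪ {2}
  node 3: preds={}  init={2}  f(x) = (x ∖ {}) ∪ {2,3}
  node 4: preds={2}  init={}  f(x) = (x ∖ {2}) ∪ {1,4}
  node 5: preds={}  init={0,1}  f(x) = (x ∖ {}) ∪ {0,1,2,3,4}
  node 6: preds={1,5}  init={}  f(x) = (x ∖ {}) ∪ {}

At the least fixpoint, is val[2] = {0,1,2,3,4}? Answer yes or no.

Iteration log — 10 steps:
  step 1. node 0  ⊔preds={0,1}  new={1,3,4}  old={}  +wl: 
  step 2. node 1  ⊔preds={}  new={0,1,3,4}  old={}  +wl: 
  step 3. node 2  ⊔preds={0,1,3,4}  new={0,1,2,3,4}  old={1,2}  +wl: 
  step 4. node 3  ⊔preds={}  new={2,3}  old={2}  +wl: 
  step 5. node 4  ⊔preds={0,1,2,3,4}  new={0,1,3,4}  old={}  +wl: 2
  step 6. node 5  ⊔preds={}  new={0,1,2,3,4}  old={0,1}  +wl: 0
  step 7. node 6  ⊔preds={0,1,2,3,4}  new={0,1,2,3,4}  old={}  +wl: 1
  step 8. node 2  ⊔preds={0,1,2,3,4}  new={0,1,2,3,4}  stable
  step 9. node 0  ⊔preds={0,1,2,3,4}  new={1,3,4}  stable
  step 10. node 1  ⊔preds={0,1,2,3,4}  new={0,1,3,4}  stable

Least fixpoint reached:
  node 0: {1,3,4}
  node 1: {0,1,3,4}
  node 2: {0,1,2,3,4}
  node 3: {2,3}
  node 4: {0,1,3,4}
  node 5: {0,1,2,3,4}
  node 6: {0,1,2,3,4}

yes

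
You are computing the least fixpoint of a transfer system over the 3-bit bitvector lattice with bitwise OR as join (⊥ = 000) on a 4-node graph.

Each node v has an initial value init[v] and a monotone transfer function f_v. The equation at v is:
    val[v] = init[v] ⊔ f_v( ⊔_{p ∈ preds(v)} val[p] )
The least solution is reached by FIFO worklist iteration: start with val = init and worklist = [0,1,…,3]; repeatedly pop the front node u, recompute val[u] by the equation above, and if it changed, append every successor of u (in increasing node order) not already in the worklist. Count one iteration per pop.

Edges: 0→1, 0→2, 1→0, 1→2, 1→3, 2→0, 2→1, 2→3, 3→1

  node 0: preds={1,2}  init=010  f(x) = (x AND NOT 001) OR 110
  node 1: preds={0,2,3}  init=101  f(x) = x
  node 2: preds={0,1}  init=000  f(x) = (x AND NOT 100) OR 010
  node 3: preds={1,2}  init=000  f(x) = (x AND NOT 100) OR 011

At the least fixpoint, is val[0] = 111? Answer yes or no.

Trace (6 dequeues):
  [1] u=0 | in 101 | out 110 | prev 010 | push {}
  [2] u=1 | in 110 | out 111 | prev 101 | push {0}
  [3] u=2 | in 111 | out 011 | prev 000 | push {1}
  [4] u=3 | in 111 | out 011 | prev 000 | push {}
  [5] u=0 | in 111 | out 110 | ==
  [6] u=1 | in 111 | out 111 | ==

Converged values:
  [0] 110
  [1] 111
  [2] 011
  [3] 011

no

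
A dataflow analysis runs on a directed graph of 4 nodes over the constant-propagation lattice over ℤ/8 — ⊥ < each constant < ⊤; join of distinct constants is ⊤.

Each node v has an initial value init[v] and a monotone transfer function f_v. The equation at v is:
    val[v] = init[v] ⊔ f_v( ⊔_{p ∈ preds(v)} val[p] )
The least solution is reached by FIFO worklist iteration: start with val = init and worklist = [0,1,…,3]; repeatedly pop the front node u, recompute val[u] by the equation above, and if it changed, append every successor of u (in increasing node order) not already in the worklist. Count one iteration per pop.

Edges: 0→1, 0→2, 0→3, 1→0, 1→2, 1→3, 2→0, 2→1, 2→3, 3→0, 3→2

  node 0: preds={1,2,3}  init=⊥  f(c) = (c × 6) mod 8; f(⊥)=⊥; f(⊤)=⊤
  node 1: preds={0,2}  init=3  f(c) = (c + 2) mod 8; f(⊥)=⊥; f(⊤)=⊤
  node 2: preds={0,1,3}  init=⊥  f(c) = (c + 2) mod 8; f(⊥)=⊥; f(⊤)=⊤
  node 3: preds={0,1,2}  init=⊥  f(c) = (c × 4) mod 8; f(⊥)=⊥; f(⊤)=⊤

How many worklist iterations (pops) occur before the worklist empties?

8

Worklist (8 pops):
  #1 pop 0: in=3 → 2 (was ⊥); enqueue []
  #2 pop 1: in=2 → ⊤ (was 3); enqueue [0]
  #3 pop 2: in=⊤ → ⊤ (was ⊥); enqueue [1]
  #4 pop 3: in=⊤ → ⊤ (was ⊥); enqueue [2]
  #5 pop 0: in=⊤ → ⊤ (was 2); enqueue [3]
  #6 pop 1: in=⊤ → ⊤ (no change)
  #7 pop 2: in=⊤ → ⊤ (no change)
  #8 pop 3: in=⊤ → ⊤ (no change)

Fixpoint:
  val[0] = ⊤
  val[1] = ⊤
  val[2] = ⊤
  val[3] = ⊤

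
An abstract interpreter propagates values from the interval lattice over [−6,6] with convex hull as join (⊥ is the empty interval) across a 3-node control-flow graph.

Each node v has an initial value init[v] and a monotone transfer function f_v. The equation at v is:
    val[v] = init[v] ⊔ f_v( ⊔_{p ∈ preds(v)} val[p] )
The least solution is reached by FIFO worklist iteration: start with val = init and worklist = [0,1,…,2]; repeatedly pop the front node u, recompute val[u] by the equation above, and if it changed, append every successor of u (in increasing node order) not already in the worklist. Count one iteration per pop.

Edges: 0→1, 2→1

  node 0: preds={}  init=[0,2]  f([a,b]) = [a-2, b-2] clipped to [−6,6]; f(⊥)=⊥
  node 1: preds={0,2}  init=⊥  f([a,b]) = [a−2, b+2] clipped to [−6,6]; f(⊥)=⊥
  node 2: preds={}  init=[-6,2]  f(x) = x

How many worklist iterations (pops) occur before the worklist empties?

Worklist (3 pops):
  #1 pop 0: in=⊥ → [0,2] (no change)
  #2 pop 1: in=[-6,2] → [-6,4] (was ⊥); enqueue []
  #3 pop 2: in=⊥ → [-6,2] (no change)

Fixpoint:
  val[0] = [0,2]
  val[1] = [-6,4]
  val[2] = [-6,2]

3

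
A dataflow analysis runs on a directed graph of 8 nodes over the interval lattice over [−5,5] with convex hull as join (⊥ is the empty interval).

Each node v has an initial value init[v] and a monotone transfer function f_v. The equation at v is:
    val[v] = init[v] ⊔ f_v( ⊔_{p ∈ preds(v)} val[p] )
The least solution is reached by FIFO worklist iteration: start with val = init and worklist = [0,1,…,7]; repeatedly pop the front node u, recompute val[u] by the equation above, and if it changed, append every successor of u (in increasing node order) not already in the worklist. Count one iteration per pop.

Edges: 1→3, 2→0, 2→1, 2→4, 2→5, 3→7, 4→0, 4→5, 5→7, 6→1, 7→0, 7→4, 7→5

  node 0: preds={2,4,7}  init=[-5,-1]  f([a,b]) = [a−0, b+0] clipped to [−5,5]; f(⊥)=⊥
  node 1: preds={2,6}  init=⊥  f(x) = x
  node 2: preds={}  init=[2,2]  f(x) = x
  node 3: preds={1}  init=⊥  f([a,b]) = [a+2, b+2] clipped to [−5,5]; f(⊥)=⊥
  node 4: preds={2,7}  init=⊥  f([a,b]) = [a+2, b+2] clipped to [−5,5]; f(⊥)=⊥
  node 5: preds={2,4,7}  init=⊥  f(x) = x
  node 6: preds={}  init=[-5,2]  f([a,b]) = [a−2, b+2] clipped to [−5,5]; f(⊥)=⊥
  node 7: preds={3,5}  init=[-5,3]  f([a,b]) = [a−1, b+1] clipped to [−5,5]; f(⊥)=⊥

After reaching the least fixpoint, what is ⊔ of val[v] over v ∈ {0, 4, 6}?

Trace (11 dequeues):
  [1] u=0 | in [-5,3] | out [-5,3] | prev [-5,-1] | push {}
  [2] u=1 | in [-5,2] | out [-5,2] | prev ⊥ | push {}
  [3] u=2 | in ⊥ | out [2,2] | ==
  [4] u=3 | in [-5,2] | out [-3,4] | prev ⊥ | push {}
  [5] u=4 | in [-5,3] | out [-3,5] | prev ⊥ | push {0}
  [6] u=5 | in [-5,5] | out [-5,5] | prev ⊥ | push {}
  [7] u=6 | in ⊥ | out [-5,2] | ==
  [8] u=7 | in [-5,5] | out [-5,5] | prev [-5,3] | push {4,5}
  [9] u=0 | in [-5,5] | out [-5,5] | prev [-5,3] | push {}
  [10] u=4 | in [-5,5] | out [-3,5] | ==
  [11] u=5 | in [-5,5] | out [-5,5] | ==

Converged values:
  [0] [-5,5]
  [1] [-5,2]
  [2] [2,2]
  [3] [-3,4]
  [4] [-3,5]
  [5] [-5,5]
  [6] [-5,2]
  [7] [-5,5]

[-5,5]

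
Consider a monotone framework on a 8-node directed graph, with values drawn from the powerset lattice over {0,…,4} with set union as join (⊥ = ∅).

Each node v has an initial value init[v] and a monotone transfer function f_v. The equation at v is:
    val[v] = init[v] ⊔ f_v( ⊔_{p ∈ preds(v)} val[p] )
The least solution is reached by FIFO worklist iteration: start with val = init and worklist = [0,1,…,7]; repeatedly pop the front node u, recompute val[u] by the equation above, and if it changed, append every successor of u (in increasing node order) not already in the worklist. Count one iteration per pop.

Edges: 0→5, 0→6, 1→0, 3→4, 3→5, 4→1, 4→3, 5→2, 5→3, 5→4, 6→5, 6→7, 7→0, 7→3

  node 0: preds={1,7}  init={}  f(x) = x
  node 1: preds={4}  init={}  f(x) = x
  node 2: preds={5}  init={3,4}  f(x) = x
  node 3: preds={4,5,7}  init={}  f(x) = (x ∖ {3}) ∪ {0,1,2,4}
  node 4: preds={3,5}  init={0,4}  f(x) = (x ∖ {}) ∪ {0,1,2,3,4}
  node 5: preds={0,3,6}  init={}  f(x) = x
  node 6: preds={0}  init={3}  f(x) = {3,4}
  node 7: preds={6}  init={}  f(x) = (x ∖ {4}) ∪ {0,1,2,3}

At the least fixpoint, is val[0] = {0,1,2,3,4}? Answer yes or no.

Trace (16 dequeues):
  [1] u=0 | in {} | out {} | ==
  [2] u=1 | in {0,4} | out {0,4} | prev {} | push {0}
  [3] u=2 | in {} | out {3,4} | ==
  [4] u=3 | in {0,4} | out {0,1,2,4} | prev {} | push {}
  [5] u=4 | in {0,1,2,4} | out {0,1,2,3,4} | prev {0,4} | push {1,3}
  [6] u=5 | in {0,1,2,3,4} | out {0,1,2,3,4} | prev {} | push {2,4}
  [7] u=6 | in {} | out {3,4} | prev {3} | push {5}
  [8] u=7 | in {3,4} | out {0,1,2,3} | prev {} | push {}
  [9] u=0 | in {0,1,2,3,4} | out {0,1,2,3,4} | prev {} | push {6}
  [10] u=1 | in {0,1,2,3,4} | out {0,1,2,3,4} | prev {0,4} | push {0}
  [11] u=3 | in {0,1,2,3,4} | out {0,1,2,4} | ==
  [12] u=2 | in {0,1,2,3,4} | out {0,1,2,3,4} | prev {3,4} | push {}
  [13] u=4 | in {0,1,2,3,4} | out {0,1,2,3,4} | ==
  [14] u=5 | in {0,1,2,3,4} | out {0,1,2,3,4} | ==
  [15] u=6 | in {0,1,2,3,4} | out {3,4} | ==
  [16] u=0 | in {0,1,2,3,4} | out {0,1,2,3,4} | ==

Converged values:
  [0] {0,1,2,3,4}
  [1] {0,1,2,3,4}
  [2] {0,1,2,3,4}
  [3] {0,1,2,4}
  [4] {0,1,2,3,4}
  [5] {0,1,2,3,4}
  [6] {3,4}
  [7] {0,1,2,3}

yes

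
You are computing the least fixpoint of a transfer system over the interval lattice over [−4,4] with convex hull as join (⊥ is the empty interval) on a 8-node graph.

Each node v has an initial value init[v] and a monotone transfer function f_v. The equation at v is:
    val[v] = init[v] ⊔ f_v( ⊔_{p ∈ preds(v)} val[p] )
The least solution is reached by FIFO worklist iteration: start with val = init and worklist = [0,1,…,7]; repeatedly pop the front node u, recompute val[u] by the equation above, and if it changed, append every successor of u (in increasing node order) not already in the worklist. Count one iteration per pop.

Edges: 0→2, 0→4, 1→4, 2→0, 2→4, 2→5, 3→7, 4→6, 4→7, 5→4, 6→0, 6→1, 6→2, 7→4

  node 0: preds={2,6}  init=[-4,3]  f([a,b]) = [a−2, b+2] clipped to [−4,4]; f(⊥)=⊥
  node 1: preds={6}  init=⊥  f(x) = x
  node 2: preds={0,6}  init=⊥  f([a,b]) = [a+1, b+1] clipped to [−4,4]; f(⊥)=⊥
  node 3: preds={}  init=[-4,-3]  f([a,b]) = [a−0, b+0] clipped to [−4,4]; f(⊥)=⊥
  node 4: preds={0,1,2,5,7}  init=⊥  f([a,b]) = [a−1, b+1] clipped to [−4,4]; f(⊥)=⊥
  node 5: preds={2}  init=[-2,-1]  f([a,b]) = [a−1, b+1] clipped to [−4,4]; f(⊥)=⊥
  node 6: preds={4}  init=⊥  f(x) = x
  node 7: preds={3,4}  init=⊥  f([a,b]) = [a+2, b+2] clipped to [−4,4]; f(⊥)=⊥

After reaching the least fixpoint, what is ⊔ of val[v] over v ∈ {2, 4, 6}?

[-4,4]

Iteration log — 13 steps:
  step 1. node 0  ⊔preds=⊥  new=[-4,3]  stable
  step 2. node 1  ⊔preds=⊥  new=⊥  stable
  step 3. node 2  ⊔preds=[-4,3]  new=[-3,4]  old=⊥  +wl: 0
  step 4. node 3  ⊔preds=⊥  new=[-4,-3]  stable
  step 5. node 4  ⊔preds=[-4,4]  new=[-4,4]  old=⊥  +wl: 
  step 6. node 5  ⊔preds=[-3,4]  new=[-4,4]  old=[-2,-1]  +wl: 4
  step 7. node 6  ⊔preds=[-4,4]  new=[-4,4]  old=⊥  +wl: 1,2
  step 8. node 7  ⊔preds=[-4,4]  new=[-2,4]  old=⊥  +wl: 
  step 9. node 0  ⊔preds=[-4,4]  new=[-4,4]  old=[-4,3]  +wl: 
  step 10. node 4  ⊔preds=[-4,4]  new=[-4,4]  stable
  step 11. node 1  ⊔preds=[-4,4]  new=[-4,4]  old=⊥  +wl: 4
  step 12. node 2  ⊔preds=[-4,4]  new=[-3,4]  stable
  step 13. node 4  ⊔preds=[-4,4]  new=[-4,4]  stable

Least fixpoint reached:
  node 0: [-4,4]
  node 1: [-4,4]
  node 2: [-3,4]
  node 3: [-4,-3]
  node 4: [-4,4]
  node 5: [-4,4]
  node 6: [-4,4]
  node 7: [-2,4]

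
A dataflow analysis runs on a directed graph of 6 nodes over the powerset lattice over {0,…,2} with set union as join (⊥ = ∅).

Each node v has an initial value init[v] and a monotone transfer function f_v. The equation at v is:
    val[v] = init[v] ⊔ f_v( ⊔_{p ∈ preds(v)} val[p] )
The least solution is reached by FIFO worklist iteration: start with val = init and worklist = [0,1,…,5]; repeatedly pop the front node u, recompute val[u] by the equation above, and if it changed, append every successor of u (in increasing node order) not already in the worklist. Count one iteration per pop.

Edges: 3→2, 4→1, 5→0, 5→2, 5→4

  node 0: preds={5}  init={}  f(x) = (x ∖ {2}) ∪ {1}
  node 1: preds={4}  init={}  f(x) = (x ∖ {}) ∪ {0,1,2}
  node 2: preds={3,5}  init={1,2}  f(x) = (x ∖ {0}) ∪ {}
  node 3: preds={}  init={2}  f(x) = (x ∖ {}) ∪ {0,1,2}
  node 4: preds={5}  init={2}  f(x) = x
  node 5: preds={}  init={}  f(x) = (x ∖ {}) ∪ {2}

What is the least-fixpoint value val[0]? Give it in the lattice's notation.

{1}

Worklist (9 pops):
  #1 pop 0: in={} → {1} (was {}); enqueue []
  #2 pop 1: in={2} → {0,1,2} (was {}); enqueue []
  #3 pop 2: in={2} → {1,2} (no change)
  #4 pop 3: in={} → {0,1,2} (was {2}); enqueue [2]
  #5 pop 4: in={} → {2} (no change)
  #6 pop 5: in={} → {2} (was {}); enqueue [0,4]
  #7 pop 2: in={0,1,2} → {1,2} (no change)
  #8 pop 0: in={2} → {1} (no change)
  #9 pop 4: in={2} → {2} (no change)

Fixpoint:
  val[0] = {1}
  val[1] = {0,1,2}
  val[2] = {1,2}
  val[3] = {0,1,2}
  val[4] = {2}
  val[5] = {2}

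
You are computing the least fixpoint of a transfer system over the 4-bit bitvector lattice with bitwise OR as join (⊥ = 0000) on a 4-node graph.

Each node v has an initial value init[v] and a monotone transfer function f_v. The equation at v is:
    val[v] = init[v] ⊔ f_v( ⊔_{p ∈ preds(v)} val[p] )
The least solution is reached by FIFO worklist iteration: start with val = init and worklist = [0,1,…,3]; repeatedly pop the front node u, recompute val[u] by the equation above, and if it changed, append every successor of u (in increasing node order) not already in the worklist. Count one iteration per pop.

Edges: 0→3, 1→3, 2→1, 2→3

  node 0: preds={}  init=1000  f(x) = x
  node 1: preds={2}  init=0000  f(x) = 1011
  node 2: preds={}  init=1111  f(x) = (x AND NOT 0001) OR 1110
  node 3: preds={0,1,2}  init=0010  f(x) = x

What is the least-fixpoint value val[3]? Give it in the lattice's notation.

Worklist (4 pops):
  #1 pop 0: in=0000 → 1000 (no change)
  #2 pop 1: in=1111 → 1011 (was 0000); enqueue []
  #3 pop 2: in=0000 → 1111 (no change)
  #4 pop 3: in=1111 → 1111 (was 0010); enqueue []

Fixpoint:
  val[0] = 1000
  val[1] = 1011
  val[2] = 1111
  val[3] = 1111

1111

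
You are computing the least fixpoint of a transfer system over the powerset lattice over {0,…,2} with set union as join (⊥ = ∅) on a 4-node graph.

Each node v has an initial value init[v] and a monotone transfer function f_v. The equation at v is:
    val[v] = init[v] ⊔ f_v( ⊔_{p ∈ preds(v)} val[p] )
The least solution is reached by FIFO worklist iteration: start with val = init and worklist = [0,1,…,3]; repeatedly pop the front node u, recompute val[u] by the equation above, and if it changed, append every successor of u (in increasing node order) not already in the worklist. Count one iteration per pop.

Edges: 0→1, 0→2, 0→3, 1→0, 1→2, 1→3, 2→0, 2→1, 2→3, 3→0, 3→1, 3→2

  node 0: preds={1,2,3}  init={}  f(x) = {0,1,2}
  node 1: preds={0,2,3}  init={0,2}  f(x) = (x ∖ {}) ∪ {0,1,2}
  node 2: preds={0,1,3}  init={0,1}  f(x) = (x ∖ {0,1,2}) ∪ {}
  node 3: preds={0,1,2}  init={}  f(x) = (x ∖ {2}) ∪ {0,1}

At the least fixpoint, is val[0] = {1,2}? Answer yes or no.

no

Trace (7 dequeues):
  [1] u=0 | in {0,1,2} | out {0,1,2} | prev {} | push {}
  [2] u=1 | in {0,1,2} | out {0,1,2} | prev {0,2} | push {0}
  [3] u=2 | in {0,1,2} | out {0,1} | ==
  [4] u=3 | in {0,1,2} | out {0,1} | prev {} | push {1,2}
  [5] u=0 | in {0,1,2} | out {0,1,2} | ==
  [6] u=1 | in {0,1,2} | out {0,1,2} | ==
  [7] u=2 | in {0,1,2} | out {0,1} | ==

Converged values:
  [0] {0,1,2}
  [1] {0,1,2}
  [2] {0,1}
  [3] {0,1}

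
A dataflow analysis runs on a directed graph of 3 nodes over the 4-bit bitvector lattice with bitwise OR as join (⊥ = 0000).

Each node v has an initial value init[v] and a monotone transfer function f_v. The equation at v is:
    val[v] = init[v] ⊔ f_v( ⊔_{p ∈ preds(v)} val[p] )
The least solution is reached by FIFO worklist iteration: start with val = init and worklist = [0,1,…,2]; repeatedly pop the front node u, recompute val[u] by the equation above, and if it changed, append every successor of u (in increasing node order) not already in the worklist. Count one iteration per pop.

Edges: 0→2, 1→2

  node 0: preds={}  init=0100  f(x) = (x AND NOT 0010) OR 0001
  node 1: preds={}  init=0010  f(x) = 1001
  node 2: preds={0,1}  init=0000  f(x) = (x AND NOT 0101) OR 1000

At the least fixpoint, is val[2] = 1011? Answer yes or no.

no

Trace (3 dequeues):
  [1] u=0 | in 0000 | out 0101 | prev 0100 | push {}
  [2] u=1 | in 0000 | out 1011 | prev 0010 | push {}
  [3] u=2 | in 1111 | out 1010 | prev 0000 | push {}

Converged values:
  [0] 0101
  [1] 1011
  [2] 1010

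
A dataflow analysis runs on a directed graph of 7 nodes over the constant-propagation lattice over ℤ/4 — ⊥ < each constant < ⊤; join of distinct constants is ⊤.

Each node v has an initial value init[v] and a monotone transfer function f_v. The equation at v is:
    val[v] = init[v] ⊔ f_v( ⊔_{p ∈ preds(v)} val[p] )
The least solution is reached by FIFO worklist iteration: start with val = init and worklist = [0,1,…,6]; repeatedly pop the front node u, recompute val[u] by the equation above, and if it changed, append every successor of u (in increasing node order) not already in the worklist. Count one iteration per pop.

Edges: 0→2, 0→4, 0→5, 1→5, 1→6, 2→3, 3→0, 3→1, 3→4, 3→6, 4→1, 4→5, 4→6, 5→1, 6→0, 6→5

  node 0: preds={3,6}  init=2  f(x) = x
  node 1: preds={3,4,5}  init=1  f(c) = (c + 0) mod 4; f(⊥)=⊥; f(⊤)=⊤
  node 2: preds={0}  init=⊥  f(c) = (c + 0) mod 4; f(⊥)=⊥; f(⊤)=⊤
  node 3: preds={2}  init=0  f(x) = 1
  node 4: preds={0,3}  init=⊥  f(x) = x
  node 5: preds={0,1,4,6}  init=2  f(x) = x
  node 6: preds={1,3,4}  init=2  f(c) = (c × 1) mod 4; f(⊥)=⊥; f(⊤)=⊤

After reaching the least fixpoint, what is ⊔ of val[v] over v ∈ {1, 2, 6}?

⊤

Trace (10 dequeues):
  [1] u=0 | in ⊤ | out ⊤ | prev 2 | push {}
  [2] u=1 | in ⊤ | out ⊤ | prev 1 | push {}
  [3] u=2 | in ⊤ | out ⊤ | prev ⊥ | push {}
  [4] u=3 | in ⊤ | out ⊤ | prev 0 | push {0,1}
  [5] u=4 | in ⊤ | out ⊤ | prev ⊥ | push {}
  [6] u=5 | in ⊤ | out ⊤ | prev 2 | push {}
  [7] u=6 | in ⊤ | out ⊤ | prev 2 | push {5}
  [8] u=0 | in ⊤ | out ⊤ | ==
  [9] u=1 | in ⊤ | out ⊤ | ==
  [10] u=5 | in ⊤ | out ⊤ | ==

Converged values:
  [0] ⊤
  [1] ⊤
  [2] ⊤
  [3] ⊤
  [4] ⊤
  [5] ⊤
  [6] ⊤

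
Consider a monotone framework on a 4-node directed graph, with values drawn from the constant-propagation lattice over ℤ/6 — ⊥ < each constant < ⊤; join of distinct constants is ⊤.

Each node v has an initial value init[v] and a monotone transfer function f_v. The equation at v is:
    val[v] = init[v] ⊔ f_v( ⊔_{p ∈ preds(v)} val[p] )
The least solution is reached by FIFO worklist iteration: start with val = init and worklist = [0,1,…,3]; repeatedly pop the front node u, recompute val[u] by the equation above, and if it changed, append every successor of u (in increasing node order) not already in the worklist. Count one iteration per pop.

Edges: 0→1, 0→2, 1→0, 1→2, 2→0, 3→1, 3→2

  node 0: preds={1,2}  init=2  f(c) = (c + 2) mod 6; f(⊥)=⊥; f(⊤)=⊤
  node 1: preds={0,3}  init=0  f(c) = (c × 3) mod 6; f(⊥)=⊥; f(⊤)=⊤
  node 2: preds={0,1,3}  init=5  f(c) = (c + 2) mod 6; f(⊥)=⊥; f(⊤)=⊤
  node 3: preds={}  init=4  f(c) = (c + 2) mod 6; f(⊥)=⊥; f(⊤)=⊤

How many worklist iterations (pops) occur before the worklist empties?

5

Worklist (5 pops):
  #1 pop 0: in=⊤ → ⊤ (was 2); enqueue []
  #2 pop 1: in=⊤ → ⊤ (was 0); enqueue [0]
  #3 pop 2: in=⊤ → ⊤ (was 5); enqueue []
  #4 pop 3: in=⊥ → 4 (no change)
  #5 pop 0: in=⊤ → ⊤ (no change)

Fixpoint:
  val[0] = ⊤
  val[1] = ⊤
  val[2] = ⊤
  val[3] = 4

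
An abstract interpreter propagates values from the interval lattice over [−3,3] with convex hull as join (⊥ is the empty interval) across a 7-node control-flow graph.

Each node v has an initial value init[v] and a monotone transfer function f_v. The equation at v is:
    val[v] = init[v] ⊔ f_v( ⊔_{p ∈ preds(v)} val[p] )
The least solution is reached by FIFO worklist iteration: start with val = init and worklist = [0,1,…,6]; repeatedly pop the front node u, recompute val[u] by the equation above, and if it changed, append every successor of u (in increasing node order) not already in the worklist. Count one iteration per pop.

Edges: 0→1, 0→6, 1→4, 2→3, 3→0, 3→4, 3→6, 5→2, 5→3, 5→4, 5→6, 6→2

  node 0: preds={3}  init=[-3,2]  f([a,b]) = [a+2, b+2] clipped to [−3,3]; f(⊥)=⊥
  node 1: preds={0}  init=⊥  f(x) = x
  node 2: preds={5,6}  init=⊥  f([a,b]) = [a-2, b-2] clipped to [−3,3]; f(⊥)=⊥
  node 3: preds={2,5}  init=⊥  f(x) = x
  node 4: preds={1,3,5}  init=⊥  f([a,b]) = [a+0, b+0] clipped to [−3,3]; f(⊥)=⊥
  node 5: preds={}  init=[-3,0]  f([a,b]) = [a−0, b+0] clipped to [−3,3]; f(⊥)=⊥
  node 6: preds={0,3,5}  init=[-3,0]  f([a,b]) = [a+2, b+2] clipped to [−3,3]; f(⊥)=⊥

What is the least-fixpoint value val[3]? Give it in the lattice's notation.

[-3,1]

Trace (15 dequeues):
  [1] u=0 | in ⊥ | out [-3,2] | ==
  [2] u=1 | in [-3,2] | out [-3,2] | prev ⊥ | push {}
  [3] u=2 | in [-3,0] | out [-3,-2] | prev ⊥ | push {}
  [4] u=3 | in [-3,0] | out [-3,0] | prev ⊥ | push {0}
  [5] u=4 | in [-3,2] | out [-3,2] | prev ⊥ | push {}
  [6] u=5 | in ⊥ | out [-3,0] | ==
  [7] u=6 | in [-3,2] | out [-3,3] | prev [-3,0] | push {2}
  [8] u=0 | in [-3,0] | out [-3,2] | ==
  [9] u=2 | in [-3,3] | out [-3,1] | prev [-3,-2] | push {3}
  [10] u=3 | in [-3,1] | out [-3,1] | prev [-3,0] | push {0,4,6}
  [11] u=0 | in [-3,1] | out [-3,3] | prev [-3,2] | push {1}
  [12] u=4 | in [-3,2] | out [-3,2] | ==
  [13] u=6 | in [-3,3] | out [-3,3] | ==
  [14] u=1 | in [-3,3] | out [-3,3] | prev [-3,2] | push {4}
  [15] u=4 | in [-3,3] | out [-3,3] | prev [-3,2] | push {}

Converged values:
  [0] [-3,3]
  [1] [-3,3]
  [2] [-3,1]
  [3] [-3,1]
  [4] [-3,3]
  [5] [-3,0]
  [6] [-3,3]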